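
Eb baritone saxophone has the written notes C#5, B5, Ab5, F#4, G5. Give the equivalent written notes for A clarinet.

G3 F4 Ebb4 C3 Db4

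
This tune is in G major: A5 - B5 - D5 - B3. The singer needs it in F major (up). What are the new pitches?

G6 A6 C6 A4

From G up to F is a minor seventh; apply that to each pitch.
A5 becomes G6
B5 becomes A6
D5 becomes C6
B3 becomes A4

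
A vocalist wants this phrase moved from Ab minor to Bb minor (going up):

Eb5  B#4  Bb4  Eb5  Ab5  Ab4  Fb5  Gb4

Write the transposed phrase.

F5 C##5 C5 F5 Bb5 Bb4 Gb5 Ab4

Ab minor to Bb minor up is a major second, so every note moves up by that interval.
Eb5 → F5
B#4 → C##5
Bb4 → C5
Eb5 → F5
Ab5 → Bb5
Ab4 → Bb4
Fb5 → Gb5
Gb4 → Ab4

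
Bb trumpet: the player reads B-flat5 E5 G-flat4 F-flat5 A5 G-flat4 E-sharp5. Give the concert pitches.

Ab5 D5 Fb4 Ebb5 G5 Fb4 D#5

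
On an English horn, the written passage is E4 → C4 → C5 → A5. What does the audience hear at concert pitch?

Written C4 on the English horn sounds as F3, a perfect fifth lower; apply that shift to every note.
E4 gives A3
C4 gives F3
C5 gives F4
A5 gives D5

A3 F3 F4 D5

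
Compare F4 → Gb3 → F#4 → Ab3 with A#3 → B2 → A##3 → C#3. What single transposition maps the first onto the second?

down a diminished sixth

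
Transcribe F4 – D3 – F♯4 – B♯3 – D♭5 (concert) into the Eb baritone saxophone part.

D6 B4 D#6 G##5 Bb6

Written C4 sounds as Eb2 on the Eb baritone saxophone, so concert pitches are written a major thirteenth up.
F4 -> D6
D3 -> B4
F#4 -> D#6
B#3 -> G##5
Db5 -> Bb6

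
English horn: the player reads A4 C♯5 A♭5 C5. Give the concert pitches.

The English horn sounds a perfect fifth below written, so transpose each written note down a perfect fifth.
A4 becomes D4
C#5 becomes F#4
Ab5 becomes Db5
C5 becomes F4

D4 F#4 Db5 F4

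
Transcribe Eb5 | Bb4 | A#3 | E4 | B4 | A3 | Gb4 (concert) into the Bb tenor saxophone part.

Written C4 sounds as Bb2 on the Bb tenor saxophone, so concert pitches are written a major ninth up.
Eb5 gives F6
Bb4 gives C6
A#3 gives B#4
E4 gives F#5
B4 gives C#6
A3 gives B4
Gb4 gives Ab5

F6 C6 B#4 F#5 C#6 B4 Ab5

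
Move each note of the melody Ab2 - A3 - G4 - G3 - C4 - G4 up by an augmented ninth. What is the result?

B3 B#4 A#5 A#4 D#5 A#5

Ab2 → B3
A3 → B#4
G4 → A#5
G3 → A#4
C4 → D#5
G4 → A#5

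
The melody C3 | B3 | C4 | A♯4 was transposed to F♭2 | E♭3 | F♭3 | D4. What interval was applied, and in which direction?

down an augmented fifth

From C3 to Fb2 is 5 letter names — a fifth of some quality.
Fb2 to C3 is 8 semitones, which makes it an augmented fifth; the second version is lower, so the direction is down.
Checking another pair — A#4 → D4 — gives the same interval.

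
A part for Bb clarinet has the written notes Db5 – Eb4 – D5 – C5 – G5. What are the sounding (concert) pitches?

Cb5 Db4 C5 Bb4 F5

The Bb clarinet sounds a major second below written, so transpose each written note down a major second.
Db5 → Cb5
Eb4 → Db4
D5 → C5
C5 → Bb4
G5 → F5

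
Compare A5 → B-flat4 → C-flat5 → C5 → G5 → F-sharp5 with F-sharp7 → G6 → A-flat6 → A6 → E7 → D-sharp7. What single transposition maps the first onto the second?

up a major thirteenth

Take the first pair: A5 → F#7. A to F spans 13 letter names, so the interval is some kind of thirteenth.
A5 to F#7 is 21 semitones, which makes it a major thirteenth; the second version is higher, so the direction is up.
Checking another pair — F#5 → D#7 — gives the same interval.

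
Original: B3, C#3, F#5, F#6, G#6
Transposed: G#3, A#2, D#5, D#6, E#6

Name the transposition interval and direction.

Take the first pair: B3 → G#3. B to G spans 3 letter names, so the interval is some kind of third.
G#3 to B3 is 3 semitones, which makes it a minor third; the second version is lower, so the direction is down.
Checking another pair — G#6 → E#6 — gives the same interval.

down a minor third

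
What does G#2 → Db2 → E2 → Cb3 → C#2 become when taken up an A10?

G#2 -> B##3
Db2 -> F#3
E2 -> G##3
Cb3 -> E4
C#2 -> E##3

B##3 F#3 G##3 E4 E##3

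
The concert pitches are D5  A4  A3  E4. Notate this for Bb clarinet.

Written C4 sounds as Bb3 on the Bb clarinet, so concert pitches are written a major second up.
D5 to E5
A4 to B4
A3 to B3
E4 to F#4

E5 B4 B3 F#4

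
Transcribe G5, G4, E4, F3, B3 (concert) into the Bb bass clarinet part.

A6 A5 F#5 G4 C#5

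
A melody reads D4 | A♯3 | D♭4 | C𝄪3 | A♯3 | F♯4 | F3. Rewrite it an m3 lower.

D4 gives B3
A#3 gives F##3
Db4 gives Bb3
C##3 gives A##2
A#3 gives F##3
F#4 gives D#4
F3 gives D3

B3 F##3 Bb3 A##2 F##3 D#4 D3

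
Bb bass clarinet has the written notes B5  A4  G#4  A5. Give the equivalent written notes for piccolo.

A3 G2 F#2 G3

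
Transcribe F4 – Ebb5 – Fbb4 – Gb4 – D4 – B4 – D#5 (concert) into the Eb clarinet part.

D4 Cb5 Dbb4 Eb4 B3 G#4 B#4

Written C4 sounds as Eb4 on the Eb clarinet, so concert pitches are written a minor third down.
F4 -> D4
Ebb5 -> Cb5
Fbb4 -> Dbb4
Gb4 -> Eb4
D4 -> B3
B4 -> G#4
D#5 -> B#4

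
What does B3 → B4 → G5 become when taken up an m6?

G4 G5 Eb6

A minor sixth up from B3 gives G4.
A minor sixth up from B4 gives G5.
G5 up a minor sixth is Eb6.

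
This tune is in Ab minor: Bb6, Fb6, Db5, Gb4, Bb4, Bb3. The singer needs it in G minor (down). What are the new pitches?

Ab minor to G minor down is a minor second, so every note moves down by that interval.
Bb6 becomes A6
Fb6 becomes Eb6
Db5 becomes C5
Gb4 becomes F4
Bb4 becomes A4
Bb3 becomes A3

A6 Eb6 C5 F4 A4 A3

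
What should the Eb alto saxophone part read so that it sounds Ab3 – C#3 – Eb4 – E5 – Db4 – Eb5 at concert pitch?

F4 A#3 C5 C#6 Bb4 C6

Written C4 sounds as Eb3 on the Eb alto saxophone, so concert pitches are written a major sixth up.
Ab3 gives F4
C#3 gives A#3
Eb4 gives C5
E5 gives C#6
Db4 gives Bb4
Eb5 gives C6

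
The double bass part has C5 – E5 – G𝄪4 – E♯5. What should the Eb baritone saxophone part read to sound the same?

First find concert pitch: the double bass sounds a perfect octave below written, so C5 E5 G𝄪4 E♯5 sounds C4 E4 G##3 E#4.
Then write for Eb baritone saxophone: it sounds a major thirteenth below written, so the part must be a major thirteenth above concert.
C4 → A5
E4 → C#6
G##3 → E##5
E#4 → C##6

A5 C#6 E##5 C##6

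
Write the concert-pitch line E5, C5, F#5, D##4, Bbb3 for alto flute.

A5 F5 B5 G##4 Ebb4

The alto flute sounds a perfect fourth below written, so the written part must be a perfect fourth above concert — transpose each note up.
E5 → A5
C5 → F5
F#5 → B5
D##4 → G##4
Bbb3 → Ebb4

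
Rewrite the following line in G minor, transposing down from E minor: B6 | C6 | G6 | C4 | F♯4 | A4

D6 Eb5 Bb5 Eb3 A3 C4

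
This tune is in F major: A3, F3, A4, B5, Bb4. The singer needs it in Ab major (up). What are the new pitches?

F major to Ab major up is a minor third, so every note moves up by that interval.
A3 becomes C4
F3 becomes Ab3
A4 becomes C5
B5 becomes D6
Bb4 becomes Db5

C4 Ab3 C5 D6 Db5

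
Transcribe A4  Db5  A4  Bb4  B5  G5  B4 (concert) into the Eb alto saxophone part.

F#5 Bb5 F#5 G5 G#6 E6 G#5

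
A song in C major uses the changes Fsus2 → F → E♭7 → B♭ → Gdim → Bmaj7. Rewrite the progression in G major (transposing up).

C major up to G major is a perfect fifth; each chord root moves by that interval while the quality stays the same.
Fsus2: root F up a perfect fifth → C, giving Csus2.
F: root F up a perfect fifth → C, giving C.
E♭7: root E♭ up a perfect fifth → Bb, giving Bb7.
B♭: root B♭ up a perfect fifth → F, giving F.
Gdim: root G up a perfect fifth → D, giving Ddim.
Bmaj7: root B up a perfect fifth → F#, giving F#maj7.

Csus2 C Bb7 F Ddim F#maj7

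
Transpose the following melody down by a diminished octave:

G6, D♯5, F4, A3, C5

G6 down a diminished octave is G#5.
D#5: an octave down reaches D, and 11 semitones makes it D##4.
F4 down a diminished octave is F#3.
A3 down a diminished octave is A#2.
C5 down a diminished octave is C#4.

G#5 D##4 F#3 A#2 C#4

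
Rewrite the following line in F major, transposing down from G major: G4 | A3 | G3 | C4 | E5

F4 G3 F3 Bb3 D5

From G down to F is a major second; apply that to each pitch.
G4 becomes F4
A3 becomes G3
G3 becomes F3
C4 becomes Bb3
E5 becomes D5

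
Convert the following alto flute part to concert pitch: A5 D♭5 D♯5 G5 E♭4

Written C4 on the alto flute sounds as G3, a perfect fourth lower; apply that shift to every note.
A5 gives E5
Db5 gives Ab4
D#5 gives A#4
G5 gives D5
Eb4 gives Bb3

E5 Ab4 A#4 D5 Bb3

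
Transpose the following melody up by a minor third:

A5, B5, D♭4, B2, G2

A5 → C6
B5 → D6
Db4 → Fb4
B2 → D3
G2 → Bb2

C6 D6 Fb4 D3 Bb2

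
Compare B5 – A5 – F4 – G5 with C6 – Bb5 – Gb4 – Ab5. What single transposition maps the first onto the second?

up a minor second

From B5 to C6 is 2 letter names — a second of some quality.
B5 to C6 is 1 semitone, which makes it a minor second; the second version is higher, so the direction is up.
Checking another pair — G5 → Ab5 — gives the same interval.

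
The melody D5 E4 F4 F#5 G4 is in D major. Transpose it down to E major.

E4 F#3 G3 G#4 A3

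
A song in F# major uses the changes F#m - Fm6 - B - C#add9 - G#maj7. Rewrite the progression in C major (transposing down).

F# major down to C major is an augmented fourth; each chord root moves by that interval while the quality stays the same.
F#m: root F# down an augmented fourth → C, giving Cm.
Fm6: root F down an augmented fourth → Cb, giving Cbm6.
B: root B down an augmented fourth → F, giving F.
C#add9: root C# down an augmented fourth → G, giving Gadd9.
G#maj7: root G# down an augmented fourth → D, giving Dmaj7.

Cm Cbm6 F Gadd9 Dmaj7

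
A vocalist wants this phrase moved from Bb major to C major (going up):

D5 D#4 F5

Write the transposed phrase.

From Bb up to C is a major second; apply that to each pitch.
D5 → E5
D#4 → E#4
F5 → G5

E5 E#4 G5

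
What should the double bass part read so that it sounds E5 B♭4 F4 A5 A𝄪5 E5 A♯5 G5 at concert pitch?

E6 Bb5 F5 A6 A##6 E6 A#6 G6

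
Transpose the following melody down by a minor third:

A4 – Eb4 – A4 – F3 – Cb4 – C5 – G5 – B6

A4 becomes F#4
Eb4 becomes C4
A4 becomes F#4
F3 becomes D3
Cb4 becomes Ab3
C5 becomes A4
G5 becomes E5
B6 becomes G#6

F#4 C4 F#4 D3 Ab3 A4 E5 G#6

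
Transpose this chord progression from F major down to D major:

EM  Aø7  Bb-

F major down to D major is a minor third; each chord root moves by that interval while the quality stays the same.
EM: root E down a minor third → C#, giving C#M.
Aø7: root A down a minor third → F#, giving F#ø7.
Bb-: root Bb down a minor third → G, giving G-.

C#M F#ø7 G-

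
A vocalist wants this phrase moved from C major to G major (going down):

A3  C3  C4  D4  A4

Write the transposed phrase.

From C down to G is a perfect fourth; apply that to each pitch.
A3 gives E3
C3 gives G2
C4 gives G3
D4 gives A3
A4 gives E4

E3 G2 G3 A3 E4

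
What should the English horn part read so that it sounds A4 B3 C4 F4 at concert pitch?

E5 F#4 G4 C5

Written C4 sounds as F3 on the English horn, so concert pitches are written a perfect fifth up.
A4 -> E5
B3 -> F#4
C4 -> G4
F4 -> C5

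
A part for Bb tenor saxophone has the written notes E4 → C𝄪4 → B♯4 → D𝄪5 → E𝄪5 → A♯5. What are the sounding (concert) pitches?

D3 B#2 A#3 C##4 D##4 G#4

The Bb tenor saxophone sounds a major ninth below written, so transpose each written note down a major ninth.
E4 to D3
C##4 to B#2
B#4 to A#3
D##5 to C##4
E##5 to D##4
A#5 to G#4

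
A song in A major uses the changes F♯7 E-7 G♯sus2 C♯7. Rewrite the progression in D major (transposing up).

A major up to D major is a perfect fourth; each chord root moves by that interval while the quality stays the same.
F♯7: root F♯ up a perfect fourth → B, giving B7.
E-7: root E up a perfect fourth → A, giving A-7.
G♯sus2: root G♯ up a perfect fourth → C#, giving C#sus2.
C♯7: root C♯ up a perfect fourth → F#, giving F#7.

B7 A-7 C#sus2 F#7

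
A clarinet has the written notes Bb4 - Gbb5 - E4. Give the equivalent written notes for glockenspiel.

G2 Ebb3 C#2

First find concert pitch: the A clarinet sounds a minor third below written, so Bb4 Gbb5 E4 sounds G4 Ebb5 C#4.
Then write for glockenspiel: it sounds a perfect fifteenth above written, so the part must be a perfect fifteenth below concert.
G4 → G2
Ebb5 → Ebb3
C#4 → C#2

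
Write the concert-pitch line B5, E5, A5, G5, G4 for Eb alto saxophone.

Written C4 sounds as Eb3 on the Eb alto saxophone, so concert pitches are written a major sixth up.
B5 → G#6
E5 → C#6
A5 → F#6
G5 → E6
G4 → E5

G#6 C#6 F#6 E6 E5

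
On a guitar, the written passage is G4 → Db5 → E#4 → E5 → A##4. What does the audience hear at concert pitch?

G3 Db4 E#3 E4 A##3

Written C4 on the guitar sounds as C3, a perfect octave lower; apply that shift to every note.
G4 gives G3
Db5 gives Db4
E#4 gives E#3
E5 gives E4
A##4 gives A##3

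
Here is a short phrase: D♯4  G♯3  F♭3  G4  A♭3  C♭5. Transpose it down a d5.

D#4 down a diminished fifth is G##3.
A diminished fifth down from G#3 gives C##3.
Fb3 down a diminished fifth is Bb2.
G4 down a diminished fifth is C#4.
Ab3: a fifth down reaches D, and 6 semitones makes it D3.
Cb5 down a diminished fifth is F4.

G##3 C##3 Bb2 C#4 D3 F4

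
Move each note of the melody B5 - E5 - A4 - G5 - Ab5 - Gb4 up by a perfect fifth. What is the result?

F#6 B5 E5 D6 Eb6 Db5

B5 up a perfect fifth is F#6.
E5: a fifth up reaches B, and 7 semitones makes it B5.
A perfect fifth up from A4 gives E5.
G5 up a perfect fifth is D6.
Ab5 up a perfect fifth is Eb6.
Gb4: a fifth up reaches D, and 7 semitones makes it Db5.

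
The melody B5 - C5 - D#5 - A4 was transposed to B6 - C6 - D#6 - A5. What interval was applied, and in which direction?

From B5 to B6 is 8 letter names — an octave of some quality.
B5 to B6 is 12 semitones, which makes it a perfect octave; the second version is higher, so the direction is up.
Checking another pair — A4 → A5 — gives the same interval.

up a perfect octave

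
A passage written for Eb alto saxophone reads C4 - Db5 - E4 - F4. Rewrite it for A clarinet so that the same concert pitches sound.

First find concert pitch: the Eb alto saxophone sounds a major sixth below written, so C4 Db5 E4 F4 sounds Eb3 Fb4 G3 Ab3.
Then write for A clarinet: it sounds a minor third below written, so the part must be a minor third above concert.
Eb3 → Gb3
Fb4 → Abb4
G3 → Bb3
Ab3 → Cb4

Gb3 Abb4 Bb3 Cb4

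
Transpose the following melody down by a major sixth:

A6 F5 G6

A6 → C6
F5 → Ab4
G6 → Bb5

C6 Ab4 Bb5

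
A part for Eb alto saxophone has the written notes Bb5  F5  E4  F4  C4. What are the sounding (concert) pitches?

Db5 Ab4 G3 Ab3 Eb3

Written C4 on the Eb alto saxophone sounds as Eb3, a major sixth lower; apply that shift to every note.
Bb5 becomes Db5
F5 becomes Ab4
E4 becomes G3
F4 becomes Ab3
C4 becomes Eb3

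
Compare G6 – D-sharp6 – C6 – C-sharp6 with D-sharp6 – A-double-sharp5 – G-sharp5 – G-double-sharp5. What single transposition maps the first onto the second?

From G6 to D#6 is 4 letter names — a fourth of some quality.
D#6 to G6 is 4 semitones, which makes it a diminished fourth; the second version is lower, so the direction is down.
Checking another pair — C#6 → G##5 — gives the same interval.

down a diminished fourth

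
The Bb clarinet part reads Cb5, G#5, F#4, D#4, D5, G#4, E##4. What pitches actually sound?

Written C4 on the Bb clarinet sounds as Bb3, a major second lower; apply that shift to every note.
Cb5 → Bbb4
G#5 → F#5
F#4 → E4
D#4 → C#4
D5 → C5
G#4 → F#4
E##4 → D##4

Bbb4 F#5 E4 C#4 C5 F#4 D##4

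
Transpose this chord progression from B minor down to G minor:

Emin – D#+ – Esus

B minor down to G minor is a major third; each chord root moves by that interval while the quality stays the same.
Emin: root E down a major third → C, giving Cmin.
D#+: root D# down a major third → B, giving B+.
Esus: root E down a major third → C, giving Csus.

Cmin B+ Csus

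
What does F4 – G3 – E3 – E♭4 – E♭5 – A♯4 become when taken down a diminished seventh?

G#3 A#2 F##2 F#3 F#4 B##3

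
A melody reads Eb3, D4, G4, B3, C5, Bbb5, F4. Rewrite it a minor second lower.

D3 C#4 F#4 A#3 B4 Ab5 E4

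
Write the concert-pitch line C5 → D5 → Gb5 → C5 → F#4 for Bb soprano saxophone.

D5 E5 Ab5 D5 G#4

Written C4 sounds as Bb3 on the Bb soprano saxophone, so concert pitches are written a major second up.
C5 becomes D5
D5 becomes E5
Gb5 becomes Ab5
C5 becomes D5
F#4 becomes G#4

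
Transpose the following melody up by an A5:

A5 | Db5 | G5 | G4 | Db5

E#6 A5 D#6 D#5 A5

An augmented fifth up from A5 gives E#6.
Db5 up an augmented fifth is A5.
G5: a fifth up reaches D, and 8 semitones makes it D#6.
G4: a fifth up reaches D, and 8 semitones makes it D#5.
An augmented fifth up from Db5 gives A5.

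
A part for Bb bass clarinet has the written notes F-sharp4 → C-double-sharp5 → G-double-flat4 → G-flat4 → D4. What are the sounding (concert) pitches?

Written C4 on the Bb bass clarinet sounds as Bb2, a major ninth lower; apply that shift to every note.
F#4 -> E3
C##5 -> B#3
Gbb4 -> Fbb3
Gb4 -> Fb3
D4 -> C3

E3 B#3 Fbb3 Fb3 C3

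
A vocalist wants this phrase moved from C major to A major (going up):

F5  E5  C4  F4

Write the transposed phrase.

From C up to A is a major sixth; apply that to each pitch.
F5 gives D6
E5 gives C#6
C4 gives A4
F4 gives D5

D6 C#6 A4 D5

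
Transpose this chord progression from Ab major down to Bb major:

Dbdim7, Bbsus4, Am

Ebdim7 Csus4 Bm

Ab major down to Bb major is a minor seventh; each chord root moves by that interval while the quality stays the same.
Dbdim7: root Db down a minor seventh → Eb, giving Ebdim7.
Bbsus4: root Bb down a minor seventh → C, giving Csus4.
Am: root A down a minor seventh → B, giving Bm.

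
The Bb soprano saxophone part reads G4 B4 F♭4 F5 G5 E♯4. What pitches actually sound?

F4 A4 Ebb4 Eb5 F5 D#4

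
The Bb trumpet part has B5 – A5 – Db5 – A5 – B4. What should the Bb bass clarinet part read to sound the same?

B6 A6 Db6 A6 B5

First find concert pitch: the Bb trumpet sounds a major second below written, so B5 A5 Db5 A5 B4 sounds A5 G5 Cb5 G5 A4.
Then write for Bb bass clarinet: it sounds a major ninth below written, so the part must be a major ninth above concert.
A5 → B6
G5 → A6
Cb5 → Db6
G5 → A6
A4 → B5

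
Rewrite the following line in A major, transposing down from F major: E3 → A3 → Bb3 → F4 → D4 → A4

G#2 C#3 D3 A3 F#3 C#4

F major to A major down is a minor sixth, so every note moves down by that interval.
E3 to G#2
A3 to C#3
Bb3 to D3
F4 to A3
D4 to F#3
A4 to C#4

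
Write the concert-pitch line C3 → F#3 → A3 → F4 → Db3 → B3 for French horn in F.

G3 C#4 E4 C5 Ab3 F#4

Written C4 sounds as F3 on the French horn in F, so concert pitches are written a perfect fifth up.
C3 becomes G3
F#3 becomes C#4
A3 becomes E4
F4 becomes C5
Db3 becomes Ab3
B3 becomes F#4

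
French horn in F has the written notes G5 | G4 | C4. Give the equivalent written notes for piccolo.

C4 C3 F2

First find concert pitch: the French horn in F sounds a perfect fifth below written, so G5 G4 C4 sounds C5 C4 F3.
Then write for piccolo: it sounds a perfect octave above written, so the part must be a perfect octave below concert.
C5 → C4
C4 → C3
F3 → F2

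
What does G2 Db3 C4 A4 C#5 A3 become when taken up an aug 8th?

G2 gives G#3
Db3 gives D4
C4 gives C#5
A4 gives A#5
C#5 gives C##6
A3 gives A#4

G#3 D4 C#5 A#5 C##6 A#4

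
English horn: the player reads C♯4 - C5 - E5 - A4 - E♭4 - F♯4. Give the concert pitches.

Written C4 on the English horn sounds as F3, a perfect fifth lower; apply that shift to every note.
C#4 becomes F#3
C5 becomes F4
E5 becomes A4
A4 becomes D4
Eb4 becomes Ab3
F#4 becomes B3

F#3 F4 A4 D4 Ab3 B3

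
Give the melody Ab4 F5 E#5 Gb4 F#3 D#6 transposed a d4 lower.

E4 C#5 B##4 D4 C##3 A##5

Ab4 gives E4
F5 gives C#5
E#5 gives B##4
Gb4 gives D4
F#3 gives C##3
D#6 gives A##5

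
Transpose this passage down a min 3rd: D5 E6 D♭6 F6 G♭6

D5: a third down reaches B, and 3 semitones makes it B4.
E6: a third down reaches C, and 3 semitones makes it C#6.
Db6 down a minor third is Bb5.
F6: a third down reaches D, and 3 semitones makes it D6.
A minor third down from Gb6 gives Eb6.

B4 C#6 Bb5 D6 Eb6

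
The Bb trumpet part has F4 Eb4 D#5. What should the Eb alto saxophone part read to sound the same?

First find concert pitch: the Bb trumpet sounds a major second below written, so F4 Eb4 D#5 sounds Eb4 Db4 C#5.
Then write for Eb alto saxophone: it sounds a major sixth below written, so the part must be a major sixth above concert.
Eb4 → C5
Db4 → Bb4
C#5 → A#5

C5 Bb4 A#5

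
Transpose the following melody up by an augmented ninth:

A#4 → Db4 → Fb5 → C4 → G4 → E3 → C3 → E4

B##5 E5 G6 D#5 A#5 F##4 D#4 F##5

A#4 -> B##5
Db4 -> E5
Fb5 -> G6
C4 -> D#5
G4 -> A#5
E3 -> F##4
C3 -> D#4
E4 -> F##5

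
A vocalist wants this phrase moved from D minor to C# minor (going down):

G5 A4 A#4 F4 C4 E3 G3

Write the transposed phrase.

From D down to C# is a minor second; apply that to each pitch.
G5 -> F#5
A4 -> G#4
A#4 -> G##4
F4 -> E4
C4 -> B3
E3 -> D#3
G3 -> F#3

F#5 G#4 G##4 E4 B3 D#3 F#3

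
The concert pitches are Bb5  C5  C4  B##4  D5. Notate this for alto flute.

The alto flute sounds a perfect fourth below written, so the written part must be a perfect fourth above concert — transpose each note up.
Bb5 → Eb6
C5 → F5
C4 → F4
B##4 → E##5
D5 → G5

Eb6 F5 F4 E##5 G5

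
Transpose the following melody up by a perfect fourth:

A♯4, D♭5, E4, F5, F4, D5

A#4 -> D#5
Db5 -> Gb5
E4 -> A4
F5 -> Bb5
F4 -> Bb4
D5 -> G5

D#5 Gb5 A4 Bb5 Bb4 G5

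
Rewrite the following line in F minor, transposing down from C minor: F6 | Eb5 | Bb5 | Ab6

Bb5 Ab4 Eb5 Db6

C minor to F minor down is a perfect fifth, so every note moves down by that interval.
F6 gives Bb5
Eb5 gives Ab4
Bb5 gives Eb5
Ab6 gives Db6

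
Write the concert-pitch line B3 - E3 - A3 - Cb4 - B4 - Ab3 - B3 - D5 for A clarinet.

D4 G3 C4 Ebb4 D5 Cb4 D4 F5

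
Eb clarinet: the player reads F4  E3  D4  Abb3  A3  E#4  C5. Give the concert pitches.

Ab4 G3 F4 Cbb4 C4 G#4 Eb5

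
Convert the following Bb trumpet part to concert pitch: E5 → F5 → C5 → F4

D5 Eb5 Bb4 Eb4

Written C4 on the Bb trumpet sounds as Bb3, a major second lower; apply that shift to every note.
E5 -> D5
F5 -> Eb5
C5 -> Bb4
F4 -> Eb4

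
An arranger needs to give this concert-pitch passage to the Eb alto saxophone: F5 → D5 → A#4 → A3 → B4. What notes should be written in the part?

Written C4 sounds as Eb3 on the Eb alto saxophone, so concert pitches are written a major sixth up.
F5 gives D6
D5 gives B5
A#4 gives F##5
A3 gives F#4
B4 gives G#5

D6 B5 F##5 F#4 G#5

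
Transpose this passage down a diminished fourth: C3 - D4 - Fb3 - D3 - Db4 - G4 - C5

G#2 A#3 C3 A#2 A3 D#4 G#4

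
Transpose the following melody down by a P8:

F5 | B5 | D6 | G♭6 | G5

F4 B4 D5 Gb5 G4

F5 becomes F4
B5 becomes B4
D6 becomes D5
Gb6 becomes Gb5
G5 becomes G4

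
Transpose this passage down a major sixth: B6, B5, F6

D6 D5 Ab5

B6 down a major sixth is D6.
B5: a sixth down reaches D, and 9 semitones makes it D5.
F6 down a major sixth is Ab5.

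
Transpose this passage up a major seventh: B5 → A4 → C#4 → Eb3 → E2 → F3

A#6 G#5 B#4 D4 D#3 E4

B5 to A#6
A4 to G#5
C#4 to B#4
Eb3 to D4
E2 to D#3
F3 to E4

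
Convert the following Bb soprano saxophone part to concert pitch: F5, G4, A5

Eb5 F4 G5

Written C4 on the Bb soprano saxophone sounds as Bb3, a major second lower; apply that shift to every note.
F5 -> Eb5
G4 -> F4
A5 -> G5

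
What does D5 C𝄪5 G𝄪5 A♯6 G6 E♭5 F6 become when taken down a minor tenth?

B3 A##3 E##4 F##5 E5 C4 D5

D5 down a minor tenth is B3.
C##5: a tenth down reaches A, and 15 semitones makes it A##3.
G##5 down a minor tenth is E##4.
A#6: a tenth down reaches F, and 15 semitones makes it F##5.
G6 down a minor tenth is E5.
Eb5 down a minor tenth is C4.
A minor tenth down from F6 gives D5.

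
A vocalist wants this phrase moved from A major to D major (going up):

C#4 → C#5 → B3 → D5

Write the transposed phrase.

F#4 F#5 E4 G5

A major to D major up is a perfect fourth, so every note moves up by that interval.
C#4 -> F#4
C#5 -> F#5
B3 -> E4
D5 -> G5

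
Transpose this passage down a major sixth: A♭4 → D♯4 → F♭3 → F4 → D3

Cb4 F#3 Abb2 Ab3 F2

Ab4 to Cb4
D#4 to F#3
Fb3 to Abb2
F4 to Ab3
D3 to F2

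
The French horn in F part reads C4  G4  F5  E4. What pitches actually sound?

F3 C4 Bb4 A3

The French horn in F sounds a perfect fifth below written, so transpose each written note down a perfect fifth.
C4 → F3
G4 → C4
F5 → Bb4
E4 → A3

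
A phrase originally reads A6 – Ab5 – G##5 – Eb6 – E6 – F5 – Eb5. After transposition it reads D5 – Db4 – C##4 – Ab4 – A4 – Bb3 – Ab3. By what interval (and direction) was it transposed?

down a perfect twelfth

Take the first pair: A6 → D5. A to D spans 12 letter names, so the interval is some kind of twelfth.
D5 to A6 is 19 semitones, which makes it a perfect twelfth; the second version is lower, so the direction is down.
Checking another pair — Eb5 → Ab3 — gives the same interval.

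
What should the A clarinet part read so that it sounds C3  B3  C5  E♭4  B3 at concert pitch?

The A clarinet sounds a minor third below written, so the written part must be a minor third above concert — transpose each note up.
C3 becomes Eb3
B3 becomes D4
C5 becomes Eb5
Eb4 becomes Gb4
B3 becomes D4

Eb3 D4 Eb5 Gb4 D4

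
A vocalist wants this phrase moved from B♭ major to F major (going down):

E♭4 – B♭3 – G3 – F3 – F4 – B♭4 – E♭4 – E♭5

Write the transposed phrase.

Bb3 F3 D3 C3 C4 F4 Bb3 Bb4

From B♭ down to F is a perfect fourth; apply that to each pitch.
Eb4 → Bb3
Bb3 → F3
G3 → D3
F3 → C3
F4 → C4
Bb4 → F4
Eb4 → Bb3
Eb5 → Bb4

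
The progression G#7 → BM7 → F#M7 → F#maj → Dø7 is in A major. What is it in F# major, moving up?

A major up to F# major is a major sixth; each chord root moves by that interval while the quality stays the same.
G#7: root G# up a major sixth → E#, giving E#7.
BM7: root B up a major sixth → G#, giving G#M7.
F#M7: root F# up a major sixth → D#, giving D#M7.
F#maj: root F# up a major sixth → D#, giving D#maj.
Dø7: root D up a major sixth → B, giving Bø7.

E#7 G#M7 D#M7 D#maj Bø7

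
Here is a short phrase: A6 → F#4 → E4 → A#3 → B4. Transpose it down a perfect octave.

A5 F#3 E3 A#2 B3

A6 to A5
F#4 to F#3
E4 to E3
A#3 to A#2
B4 to B3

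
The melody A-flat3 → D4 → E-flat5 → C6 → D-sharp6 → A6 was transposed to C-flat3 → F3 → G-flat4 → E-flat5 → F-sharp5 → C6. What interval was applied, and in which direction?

From Ab3 to Cb3 is 6 letter names — a sixth of some quality.
Cb3 to Ab3 is 9 semitones, which makes it a major sixth; the second version is lower, so the direction is down.
Checking another pair — A6 → C6 — gives the same interval.

down a major sixth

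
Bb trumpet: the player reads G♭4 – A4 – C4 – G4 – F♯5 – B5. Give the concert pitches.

Fb4 G4 Bb3 F4 E5 A5

Written C4 on the Bb trumpet sounds as Bb3, a major second lower; apply that shift to every note.
Gb4 becomes Fb4
A4 becomes G4
C4 becomes Bb3
G4 becomes F4
F#5 becomes E5
B5 becomes A5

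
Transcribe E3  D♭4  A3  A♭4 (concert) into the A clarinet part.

The A clarinet sounds a minor third below written, so the written part must be a minor third above concert — transpose each note up.
E3 gives G3
Db4 gives Fb4
A3 gives C4
Ab4 gives Cb5

G3 Fb4 C4 Cb5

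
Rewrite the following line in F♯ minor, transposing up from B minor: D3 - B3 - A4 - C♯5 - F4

From B up to F♯ is a perfect fifth; apply that to each pitch.
D3 becomes A3
B3 becomes F#4
A4 becomes E5
C#5 becomes G#5
F4 becomes C5

A3 F#4 E5 G#5 C5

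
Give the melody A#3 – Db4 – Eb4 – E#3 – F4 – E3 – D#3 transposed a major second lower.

A#3 down a major second is G#3.
Db4: a second down reaches C, and 2 semitones makes it Cb4.
Eb4: a second down reaches D, and 2 semitones makes it Db4.
E#3 down a major second is D#3.
F4: a second down reaches E, and 2 semitones makes it Eb4.
E3 down a major second is D3.
D#3 down a major second is C#3.

G#3 Cb4 Db4 D#3 Eb4 D3 C#3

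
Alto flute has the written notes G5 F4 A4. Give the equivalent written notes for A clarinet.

F5 Eb4 G4

First find concert pitch: the alto flute sounds a perfect fourth below written, so G5 F4 A4 sounds D5 C4 E4.
Then write for A clarinet: it sounds a minor third below written, so the part must be a minor third above concert.
D5 → F5
C4 → Eb4
E4 → G4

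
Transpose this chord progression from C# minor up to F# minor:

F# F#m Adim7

C# minor up to F# minor is a perfect fourth; each chord root moves by that interval while the quality stays the same.
F#: root F# up a perfect fourth → B, giving B.
F#m: root F# up a perfect fourth → B, giving Bm.
Adim7: root A up a perfect fourth → D, giving Ddim7.

B Bm Ddim7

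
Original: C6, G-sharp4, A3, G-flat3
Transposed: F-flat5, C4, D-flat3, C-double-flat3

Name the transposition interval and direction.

Take the first pair: C6 → Fb5. C to F spans 5 letter names, so the interval is some kind of fifth.
Fb5 to C6 is 8 semitones, which makes it an augmented fifth; the second version is lower, so the direction is down.
Checking another pair — Gb3 → Cbb3 — gives the same interval.

down an augmented fifth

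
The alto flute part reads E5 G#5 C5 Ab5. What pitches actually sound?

B4 D#5 G4 Eb5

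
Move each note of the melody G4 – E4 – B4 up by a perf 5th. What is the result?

D5 B4 F#5

G4 to D5
E4 to B4
B4 to F#5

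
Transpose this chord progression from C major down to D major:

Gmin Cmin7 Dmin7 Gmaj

Amin Dmin7 Emin7 Amaj

C major down to D major is a minor seventh; each chord root moves by that interval while the quality stays the same.
Gmin: root G down a minor seventh → A, giving Amin.
Cmin7: root C down a minor seventh → D, giving Dmin7.
Dmin7: root D down a minor seventh → E, giving Emin7.
Gmaj: root G down a minor seventh → A, giving Amaj.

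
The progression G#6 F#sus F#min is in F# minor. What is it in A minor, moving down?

B6 Asus Amin

F# minor down to A minor is a major sixth; each chord root moves by that interval while the quality stays the same.
G#6: root G# down a major sixth → B, giving B6.
F#sus: root F# down a major sixth → A, giving Asus.
F#min: root F# down a major sixth → A, giving Amin.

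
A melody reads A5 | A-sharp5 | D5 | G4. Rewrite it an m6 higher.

A5 → F6
A#5 → F#6
D5 → Bb5
G4 → Eb5

F6 F#6 Bb5 Eb5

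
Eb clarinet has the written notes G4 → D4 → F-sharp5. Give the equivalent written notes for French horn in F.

F5 C5 E6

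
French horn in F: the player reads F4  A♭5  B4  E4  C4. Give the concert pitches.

The French horn in F sounds a perfect fifth below written, so transpose each written note down a perfect fifth.
F4 becomes Bb3
Ab5 becomes Db5
B4 becomes E4
E4 becomes A3
C4 becomes F3

Bb3 Db5 E4 A3 F3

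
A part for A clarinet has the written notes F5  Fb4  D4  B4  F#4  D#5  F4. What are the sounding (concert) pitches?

D5 Db4 B3 G#4 D#4 B#4 D4

The A clarinet sounds a minor third below written, so transpose each written note down a minor third.
F5 → D5
Fb4 → Db4
D4 → B3
B4 → G#4
F#4 → D#4
D#5 → B#4
F4 → D4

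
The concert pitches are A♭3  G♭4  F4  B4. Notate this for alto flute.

Db4 Cb5 Bb4 E5

The alto flute sounds a perfect fourth below written, so the written part must be a perfect fourth above concert — transpose each note up.
Ab3 becomes Db4
Gb4 becomes Cb5
F4 becomes Bb4
B4 becomes E5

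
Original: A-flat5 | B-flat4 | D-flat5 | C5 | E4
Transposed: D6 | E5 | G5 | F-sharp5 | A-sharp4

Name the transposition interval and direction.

Take the first pair: Ab5 → D6. A to D spans 4 letter names, so the interval is some kind of fourth.
Ab5 to D6 is 6 semitones, which makes it an augmented fourth; the second version is higher, so the direction is up.
Checking another pair — E4 → A#4 — gives the same interval.

up an augmented fourth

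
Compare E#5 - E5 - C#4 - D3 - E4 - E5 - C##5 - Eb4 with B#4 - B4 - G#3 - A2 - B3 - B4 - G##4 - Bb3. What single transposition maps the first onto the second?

down a perfect fourth

Take the first pair: E#5 → B#4. E to B spans 4 letter names, so the interval is some kind of fourth.
B#4 to E#5 is 5 semitones, which makes it a perfect fourth; the second version is lower, so the direction is down.
Checking another pair — Eb4 → Bb3 — gives the same interval.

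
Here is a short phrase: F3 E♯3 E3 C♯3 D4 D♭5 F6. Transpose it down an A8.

F3 becomes Fb2
E#3 becomes E2
E3 becomes Eb2
C#3 becomes C2
D4 becomes Db3
Db5 becomes Dbb4
F6 becomes Fb5

Fb2 E2 Eb2 C2 Db3 Dbb4 Fb5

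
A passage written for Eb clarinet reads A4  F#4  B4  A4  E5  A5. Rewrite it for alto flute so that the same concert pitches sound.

F5 D5 G5 F5 C6 F6

First find concert pitch: the Eb clarinet sounds a minor third above written, so A4 F#4 B4 A4 E5 A5 sounds C5 A4 D5 C5 G5 C6.
Then write for alto flute: it sounds a perfect fourth below written, so the part must be a perfect fourth above concert.
C5 → F5
A4 → D5
D5 → G5
C5 → F5
G5 → C6
C6 → F6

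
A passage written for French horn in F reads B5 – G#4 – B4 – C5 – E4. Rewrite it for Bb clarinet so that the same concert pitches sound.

F#5 D#4 F#4 G4 B3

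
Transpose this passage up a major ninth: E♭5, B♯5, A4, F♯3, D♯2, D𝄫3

F6 C##7 B5 G#4 E#3 Ebb4

Eb5 -> F6
B#5 -> C##7
A4 -> B5
F#3 -> G#4
D#2 -> E#3
Dbb3 -> Ebb4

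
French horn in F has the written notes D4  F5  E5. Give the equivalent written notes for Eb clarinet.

First find concert pitch: the French horn in F sounds a perfect fifth below written, so D4 F5 E5 sounds G3 Bb4 A4.
Then write for Eb clarinet: it sounds a minor third above written, so the part must be a minor third below concert.
G3 → E3
Bb4 → G4
A4 → F#4

E3 G4 F#4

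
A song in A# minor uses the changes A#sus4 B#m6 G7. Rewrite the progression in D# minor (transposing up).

D#sus4 E#m6 C7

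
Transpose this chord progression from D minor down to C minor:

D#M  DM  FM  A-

C#M CM EbM G-

D minor down to C minor is a major second; each chord root moves by that interval while the quality stays the same.
D#M: root D# down a major second → C#, giving C#M.
DM: root D down a major second → C, giving CM.
FM: root F down a major second → Eb, giving EbM.
A-: root A down a major second → G, giving G-.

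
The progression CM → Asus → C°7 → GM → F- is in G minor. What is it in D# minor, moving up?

G minor up to D# minor is an augmented fifth; each chord root moves by that interval while the quality stays the same.
CM: root C up an augmented fifth → G#, giving G#M.
Asus: root A up an augmented fifth → E#, giving E#sus.
C°7: root C up an augmented fifth → G#, giving G#°7.
GM: root G up an augmented fifth → D#, giving D#M.
F-: root F up an augmented fifth → C#, giving C#-.

G#M E#sus G#°7 D#M C#-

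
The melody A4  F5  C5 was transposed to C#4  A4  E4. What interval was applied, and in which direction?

down a minor sixth

Take the first pair: A4 → C#4. A to C spans 6 letter names, so the interval is some kind of sixth.
C#4 to A4 is 8 semitones, which makes it a minor sixth; the second version is lower, so the direction is down.
Checking another pair — C5 → E4 — gives the same interval.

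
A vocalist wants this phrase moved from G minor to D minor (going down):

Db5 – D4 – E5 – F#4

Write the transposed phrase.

Ab4 A3 B4 C#4

From G down to D is a perfect fourth; apply that to each pitch.
Db5 -> Ab4
D4 -> A3
E5 -> B4
F#4 -> C#4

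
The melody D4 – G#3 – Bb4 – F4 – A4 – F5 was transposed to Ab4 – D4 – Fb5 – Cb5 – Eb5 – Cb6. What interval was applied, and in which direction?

up a diminished fifth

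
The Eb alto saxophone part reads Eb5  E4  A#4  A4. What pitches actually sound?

Written C4 on the Eb alto saxophone sounds as Eb3, a major sixth lower; apply that shift to every note.
Eb5 becomes Gb4
E4 becomes G3
A#4 becomes C#4
A4 becomes C4

Gb4 G3 C#4 C4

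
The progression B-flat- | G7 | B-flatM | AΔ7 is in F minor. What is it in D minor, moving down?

G- E7 GM F#Δ7

F minor down to D minor is a minor third; each chord root moves by that interval while the quality stays the same.
B-flat-: root B-flat down a minor third → G, giving G-.
G7: root G down a minor third → E, giving E7.
B-flatM: root B-flat down a minor third → G, giving GM.
AΔ7: root A down a minor third → F#, giving F#Δ7.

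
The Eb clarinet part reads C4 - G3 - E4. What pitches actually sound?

Written C4 on the Eb clarinet sounds as Eb4, a minor third higher; apply that shift to every note.
C4 becomes Eb4
G3 becomes Bb3
E4 becomes G4

Eb4 Bb3 G4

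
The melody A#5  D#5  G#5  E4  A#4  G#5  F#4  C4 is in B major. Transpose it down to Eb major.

B major to Eb major down is an augmented fifth, so every note moves down by that interval.
A#5 becomes D5
D#5 becomes G4
G#5 becomes C5
E4 becomes Ab3
A#4 becomes D4
G#5 becomes C5
F#4 becomes Bb3
C4 becomes Fb3

D5 G4 C5 Ab3 D4 C5 Bb3 Fb3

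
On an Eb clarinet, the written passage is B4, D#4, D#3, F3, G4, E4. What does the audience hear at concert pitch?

D5 F#4 F#3 Ab3 Bb4 G4

The Eb clarinet sounds a minor third above written, so transpose each written note up a minor third.
B4 gives D5
D#4 gives F#4
D#3 gives F#3
F3 gives Ab3
G4 gives Bb4
E4 gives G4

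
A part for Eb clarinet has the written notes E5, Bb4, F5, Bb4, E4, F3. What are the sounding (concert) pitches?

The Eb clarinet sounds a minor third above written, so transpose each written note up a minor third.
E5 becomes G5
Bb4 becomes Db5
F5 becomes Ab5
Bb4 becomes Db5
E4 becomes G4
F3 becomes Ab3

G5 Db5 Ab5 Db5 G4 Ab3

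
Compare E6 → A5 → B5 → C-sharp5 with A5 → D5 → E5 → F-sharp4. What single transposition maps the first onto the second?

down a perfect fifth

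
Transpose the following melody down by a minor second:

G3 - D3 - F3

G3 becomes F#3
D3 becomes C#3
F3 becomes E3

F#3 C#3 E3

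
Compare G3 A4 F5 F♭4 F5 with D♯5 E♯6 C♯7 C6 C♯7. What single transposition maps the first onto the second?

Take the first pair: G3 → D#5. G to D spans 12 letter names, so the interval is some kind of twelfth.
G3 to D#5 is 20 semitones, which makes it an augmented twelfth; the second version is higher, so the direction is up.
Checking another pair — F5 → C#7 — gives the same interval.

up an augmented twelfth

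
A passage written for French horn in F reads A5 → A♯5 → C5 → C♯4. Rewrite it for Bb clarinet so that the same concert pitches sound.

First find concert pitch: the French horn in F sounds a perfect fifth below written, so A5 A♯5 C5 C♯4 sounds D5 D#5 F4 F#3.
Then write for Bb clarinet: it sounds a major second below written, so the part must be a major second above concert.
D5 → E5
D#5 → E#5
F4 → G4
F#3 → G#3

E5 E#5 G4 G#3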